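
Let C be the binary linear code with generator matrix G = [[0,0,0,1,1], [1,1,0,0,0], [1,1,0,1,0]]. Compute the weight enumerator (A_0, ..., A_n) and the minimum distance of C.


Weight distribution: A_0 = 1, A_1 = 2, A_2 = 2, A_3 = 2, A_4 = 1. Minimum distance d = 1.

Enumerate all 2^3 = 8 messages m ∈ F_2^3.
For each, compute codeword c = mG in F_2^5, then tally its weight.
  m = 000 → c = 00000, weight = 0.
  m = 100 → c = 00011, weight = 2.
  m = 010 → c = 11000, weight = 2.
  m = 110 → c = 11011, weight = 4.
  m = 001 → c = 11010, weight = 3.
  m = 101 → c = 11001, weight = 3.
  m = 011 → c = 00010, weight = 1.
  m = 111 → c = 00001, weight = 1.
Tally weights:
  weight 0: 1 codewords.
  weight 1: 2 codewords.
  weight 2: 2 codewords.
  weight 3: 2 codewords.
  weight 4: 1 codewords.
Minimum distance d = smallest w > 0 with A_w > 0 = 1.
Sanity: Σ A_w = 8 = 2^3 = 8 ✓.


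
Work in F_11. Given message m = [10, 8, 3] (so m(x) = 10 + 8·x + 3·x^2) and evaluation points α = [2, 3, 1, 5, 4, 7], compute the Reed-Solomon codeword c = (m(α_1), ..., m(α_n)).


c = [5, 6, 10, 4, 2, 4]

Message polynomial: m(x) = 10 + 8·x + 3·x^2 (mod 11).
For each evaluation point α_i, compute m(α_i) mod 11:
  α_1 = 2: Horner steps 3 → 3 → 5, so m(2) = 5.
  α_2 = 3: Horner steps 3 → 6 → 6, so m(3) = 6.
  α_3 = 1: Horner steps 3 → 0 → 10, so m(1) = 10.
  α_4 = 5: Horner steps 3 → 1 → 4, so m(5) = 4.
  α_5 = 4: Horner steps 3 → 9 → 2, so m(4) = 2.
  α_6 = 7: Horner steps 3 → 7 → 4, so m(7) = 4.
Codeword c = [5, 6, 10, 4, 2, 4] ∈ F_11^6.


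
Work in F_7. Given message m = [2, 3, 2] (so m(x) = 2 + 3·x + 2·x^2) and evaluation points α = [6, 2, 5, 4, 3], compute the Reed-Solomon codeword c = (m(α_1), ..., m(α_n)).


c = [1, 2, 4, 4, 1]

Message polynomial: m(x) = 2 + 3·x + 2·x^2 (mod 7).
For each evaluation point α_i, compute m(α_i) mod 7:
  α_1 = 6: Horner steps 2 → 1 → 1, so m(6) = 1.
  α_2 = 2: Horner steps 2 → 0 → 2, so m(2) = 2.
  α_3 = 5: Horner steps 2 → 6 → 4, so m(5) = 4.
  α_4 = 4: Horner steps 2 → 4 → 4, so m(4) = 4.
  α_5 = 3: Horner steps 2 → 2 → 1, so m(3) = 1.
Codeword c = [1, 2, 4, 4, 1] ∈ F_7^5.


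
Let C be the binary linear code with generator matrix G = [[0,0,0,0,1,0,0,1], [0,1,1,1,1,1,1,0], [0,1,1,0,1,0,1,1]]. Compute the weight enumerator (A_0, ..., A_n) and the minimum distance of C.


Weight distribution: A_0 = 1, A_2 = 1, A_3 = 3, A_5 = 1, A_6 = 2. Minimum distance d = 2.

Enumerate all 2^3 = 8 messages m ∈ F_2^3.
For each, compute codeword c = mG in F_2^8, then tally its weight.
  m = 000 → c = 00000000, weight = 0.
  m = 100 → c = 00001001, weight = 2.
  m = 010 → c = 01111110, weight = 6.
  m = 110 → c = 01110111, weight = 6.
  m = 001 → c = 01101011, weight = 5.
  m = 101 → c = 01100010, weight = 3.
  m = 011 → c = 00010101, weight = 3.
  m = 111 → c = 00011100, weight = 3.
Tally weights:
  weight 0: 1 codewords.
  weight 2: 1 codewords.
  weight 3: 3 codewords.
  weight 5: 1 codewords.
  weight 6: 2 codewords.
Minimum distance d = smallest w > 0 with A_w > 0 = 2.
Sanity: Σ A_w = 8 = 2^3 = 8 ✓.


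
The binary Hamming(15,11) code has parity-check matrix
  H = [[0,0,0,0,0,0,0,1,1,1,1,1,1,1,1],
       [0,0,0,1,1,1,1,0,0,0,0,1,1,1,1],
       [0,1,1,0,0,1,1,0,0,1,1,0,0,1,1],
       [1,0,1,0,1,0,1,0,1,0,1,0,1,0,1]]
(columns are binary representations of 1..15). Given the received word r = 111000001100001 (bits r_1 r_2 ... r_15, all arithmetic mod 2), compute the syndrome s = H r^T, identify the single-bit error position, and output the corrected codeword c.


s = (1, 1, 0, 0)^T, error position = 12, corrected codeword c = 111000001101001

Compute s = H r^T mod 2 one row at a time:
  s_1 = 0 + 1 + 1 + 0 + 0 + 0 + 0 + 1 = 3 ≡ 1 (mod 2).
  s_2 = 0 + 0 + 0 + 0 + 0 + 0 + 0 + 1 = 1 ≡ 1 (mod 2).
  s_3 = 1 + 1 + 0 + 0 + 1 + 0 + 0 + 1 = 4 ≡ 0 (mod 2).
  s_4 = 1 + 1 + 0 + 0 + 1 + 0 + 0 + 1 = 4 ≡ 0 (mod 2).
s = (1, 1, 0, 0)^T — this equals column 12 of H (binary 1100), so error is at position 12.
Correct: flip bit 12 of r = 111000001100001 to get c = 111000001101001.


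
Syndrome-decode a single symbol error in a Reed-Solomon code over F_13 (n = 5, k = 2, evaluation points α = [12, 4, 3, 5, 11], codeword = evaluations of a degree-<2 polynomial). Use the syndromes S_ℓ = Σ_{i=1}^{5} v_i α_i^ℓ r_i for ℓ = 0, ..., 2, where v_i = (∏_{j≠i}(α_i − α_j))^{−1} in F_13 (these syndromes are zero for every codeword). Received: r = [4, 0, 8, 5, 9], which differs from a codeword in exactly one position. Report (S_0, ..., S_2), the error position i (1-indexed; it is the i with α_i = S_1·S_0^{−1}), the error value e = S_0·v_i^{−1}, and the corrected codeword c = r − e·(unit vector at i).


S = (12, 1, 12), error at position 1, error magnitude e = 3, c = [1, 0, 8, 5, 9].

Step 1: column multipliers v_i = (∏_{j≠i}(α_i − α_j))^{−1} mod 13.
  i = 1 (α = 12): (12−4)(12−3)(12−5)(12−11) = 8·9·7·1 = 504 ≡ 10, so v_1 = 10^{−1} = 4 (mod 13).
  i = 2 (α = 4): (4−12)(4−3)(4−5)(4−11) = (−8)·1·(−1)·(−7) = −56 ≡ 9, so v_2 = 9^{−1} = 3 (mod 13).
  i = 3 (α = 3): (3−12)(3−4)(3−5)(3−11) = (−9)·(−1)·(−2)·(−8) = 144 ≡ 1, so v_3 = 1^{−1} = 1 (mod 13).
  i = 4 (α = 5): (5−12)(5−4)(5−3)(5−11) = (−7)·1·2·(−6) = 84 ≡ 6, so v_4 = 6^{−1} = 11 (mod 13).
  i = 5 (α = 11): (11−12)(11−4)(11−3)(11−5) = (−1)·7·8·6 = −336 ≡ 2, so v_5 = 2^{−1} = 7 (mod 13).
  v = [4, 3, 1, 11, 7].
Step 2: syndromes of r = [4, 0, 8, 5, 9] (all sums mod 13).
  S_0 = Σ v_i r_i = 4·4 + 3·0 + 1·8 + 11·5 + 7·9 = 142 ≡ 12.
  S_1 = Σ v_i α_i r_i = 4·12·4 + 3·4·0 + 1·3·8 + 11·5·5 + 7·11·9 = 1184 ≡ 1.
  α_i^2 mod 13 = [1, 3, 9, 12, 4].
  S_2 = Σ v_i α_i^2 r_i = 4·1·4 + 3·3·0 + 1·9·8 + 11·12·5 + 7·4·9 = 1000 ≡ 12.
  S = (12, 1, 12) ≠ 0, so r is not a codeword (an error is present).
Step 3: locate the error. For a single error e at position i, S_ℓ = v_i·e·α_i^ℓ, so α_err = S_1/S_0.
  S_0^{−1} = 12^{−1} = 12 (mod 13), so α_err = 1·12 = 12 ≡ 12 = α_1. Error position i = 1.
  Consistency check: S_2/S_1 = 12·1 = 12 ≡ 12 = α_err ✓ (single-error assumption holds).
Step 4: error magnitude e = S_0/v_1 = S_0·∏_{j≠1}(α_1 − α_j) = 12·10 = 120 ≡ 3 (mod 13).
Step 5: correct position 1: c_1 = r_1 − e = 4 − 3 ≡ 1 (mod 13). Hence c = [1, 0, 8, 5, 9].
  Check: interpolating c through the α_i gives m(x) = 6 + 5·x (degree < 2) with m(α_i) = c_i for every i, so c is indeed a codeword.


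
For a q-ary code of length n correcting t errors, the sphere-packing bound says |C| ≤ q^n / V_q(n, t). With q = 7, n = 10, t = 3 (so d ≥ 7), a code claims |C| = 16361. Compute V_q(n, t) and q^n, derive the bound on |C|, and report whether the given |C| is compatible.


V_q(n, t) = 27601, q^n = 282475249, Hamming bound = 10234, |C| = 16361 > bound (violated).

Step 1: Compute V_q(n, t) = Σ_{j=0}^3 C(n, j) (q−1)^j.
  j = 0: C(10,0)·(6)^0 = 1·1 = 1.
  j = 1: C(10,1)·(6)^1 = 10·6 = 60.
  j = 2: C(10,2)·(6)^2 = 45·36 = 1620.
  j = 3: C(10,3)·(6)^3 = 120·216 = 25920.
  V_q(n, t) = 1 + 60 + 1620 + 25920 = 27601.
Step 2: q^n = 7^10 = 282475249.
Step 3: Hamming bound ⌊q^n / V_q(n,t)⌋ = ⌊282475249/27601⌋ = 10234.
Step 4: Compare |C| = 16361 to 10234: violated.
The claimed |C| lies above the Hamming bound, so no 7-ary code of length 10 with d ≥ 7 can have 16361 codewords.


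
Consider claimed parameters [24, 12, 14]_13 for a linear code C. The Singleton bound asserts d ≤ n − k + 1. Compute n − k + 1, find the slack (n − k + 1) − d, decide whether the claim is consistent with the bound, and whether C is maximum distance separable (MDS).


Singleton RHS = n − k + 1 = 13, slack = -1, bound violated (no such code; not MDS).

Singleton bound: d ≤ n − k + 1.
Here n = 24, k = 12, so n − k + 1 = 13.
Given d = 14, check d ≤ 13: NO.
Slack = (n − k + 1) − d = -1.
The slack is negative: d = 14 exceeds n − k + 1 = 13 by 1, so the Singleton bound is violated and no linear [24, 12, 14]_13 code can exist. In particular it is not MDS (MDS requires d = n − k + 1 exactly).
Description: the claimed parameters are [24, 12, 14]_13; such a code would be impossible (violates the Singleton bound).


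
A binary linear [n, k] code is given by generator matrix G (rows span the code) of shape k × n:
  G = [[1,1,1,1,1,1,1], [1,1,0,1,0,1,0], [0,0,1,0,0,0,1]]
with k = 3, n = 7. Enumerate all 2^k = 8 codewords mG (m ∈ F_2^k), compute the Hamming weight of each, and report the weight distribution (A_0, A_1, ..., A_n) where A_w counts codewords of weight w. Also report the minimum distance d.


Weight distribution: A_0 = 1, A_1 = 1, A_2 = 1, A_3 = 1, A_4 = 1, A_5 = 1, A_6 = 1, A_7 = 1. Minimum distance d = 1.

Enumerate all 2^3 = 8 messages m ∈ F_2^3.
For each, compute codeword c = mG in F_2^7, then tally its weight.
  m = 000 → c = 0000000, weight = 0.
  m = 100 → c = 1111111, weight = 7.
  m = 010 → c = 1101010, weight = 4.
  m = 110 → c = 0010101, weight = 3.
  m = 001 → c = 0010001, weight = 2.
  m = 101 → c = 1101110, weight = 5.
  m = 011 → c = 1111011, weight = 6.
  m = 111 → c = 0000100, weight = 1.
Tally weights:
  weight 0: 1 codewords.
  weight 1: 1 codewords.
  weight 2: 1 codewords.
  weight 3: 1 codewords.
  weight 4: 1 codewords.
  weight 5: 1 codewords.
  weight 6: 1 codewords.
  weight 7: 1 codewords.
Minimum distance d = smallest w > 0 with A_w > 0 = 1.
Sanity: Σ A_w = 8 = 2^3 = 8 ✓.


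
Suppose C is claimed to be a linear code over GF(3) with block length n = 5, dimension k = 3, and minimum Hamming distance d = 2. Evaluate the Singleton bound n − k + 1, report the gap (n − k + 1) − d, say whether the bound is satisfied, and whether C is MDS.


Singleton RHS = n − k + 1 = 3, slack = 1, bound satisfied, not MDS.

Singleton bound: d ≤ n − k + 1.
Here n = 5, k = 3, so n − k + 1 = 3.
Given d = 2, check d ≤ 3: YES.
Slack = (n − k + 1) − d = 1.
The code is NOT MDS (slack = 1 > 0).
Description: the claimed parameters are [5, 3, 2]_3; such a code would be non-MDS.


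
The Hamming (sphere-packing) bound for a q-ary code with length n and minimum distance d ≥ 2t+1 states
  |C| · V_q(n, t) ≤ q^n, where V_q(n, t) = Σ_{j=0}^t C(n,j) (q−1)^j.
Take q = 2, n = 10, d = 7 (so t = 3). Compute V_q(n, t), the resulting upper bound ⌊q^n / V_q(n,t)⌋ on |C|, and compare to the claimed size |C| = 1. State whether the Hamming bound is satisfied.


V_q(n, t) = 176, q^n = 1024, Hamming bound = 5, |C| = 1 ≤ bound (satisfied).

Step 1: Compute V_q(n, t) = Σ_{j=0}^3 C(n, j) (q−1)^j.
  j = 0: C(10,0)·(1)^0 = 1·1 = 1.
  j = 1: C(10,1)·(1)^1 = 10·1 = 10.
  j = 2: C(10,2)·(1)^2 = 45·1 = 45.
  j = 3: C(10,3)·(1)^3 = 120·1 = 120.
  V_q(n, t) = 1 + 10 + 45 + 120 = 176.
Step 2: q^n = 2^10 = 1024.
Step 3: Hamming bound ⌊q^n / V_q(n,t)⌋ = ⌊1024/176⌋ = 5.
Step 4: Compare |C| = 1 to 5: satisfied.
The claimed |C| lies below the Hamming bound.


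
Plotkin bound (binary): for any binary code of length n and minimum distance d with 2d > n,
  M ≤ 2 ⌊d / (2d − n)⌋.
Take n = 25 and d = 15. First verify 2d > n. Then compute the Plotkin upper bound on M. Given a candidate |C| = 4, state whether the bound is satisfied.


Plotkin bound M ≤ 6; given |C| = 4 ≤ bound (satisfied).

Check applicability: 2d = 30, n = 25.
2d − n = 5 > 0, so Plotkin applies.
Compute d/(2d−n) = 15/5 ≈ 3.0000.
⌊d/(2d−n)⌋ = 3.
Plotkin bound: M ≤ 2·3 = 6.
Given |C| = 4, check: satisfied.
This |C| is below the Plotkin bound.


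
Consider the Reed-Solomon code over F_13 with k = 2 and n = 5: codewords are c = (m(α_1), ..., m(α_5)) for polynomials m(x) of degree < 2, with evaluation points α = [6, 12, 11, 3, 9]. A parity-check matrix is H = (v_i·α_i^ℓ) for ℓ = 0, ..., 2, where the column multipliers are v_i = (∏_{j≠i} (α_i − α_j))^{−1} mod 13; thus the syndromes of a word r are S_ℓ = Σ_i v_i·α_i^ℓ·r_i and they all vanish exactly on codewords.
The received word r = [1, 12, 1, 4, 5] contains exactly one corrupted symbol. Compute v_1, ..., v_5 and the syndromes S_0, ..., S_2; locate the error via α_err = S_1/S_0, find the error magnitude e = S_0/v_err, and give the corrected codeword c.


S = (1, 6, 10), error at position 1, error magnitude e = 3, c = [11, 12, 1, 4, 5].

Step 1: column multipliers v_i = (∏_{j≠i}(α_i − α_j))^{−1} mod 13.
  i = 1 (α = 6): (6−12)(6−11)(6−3)(6−9) = (−6)·(−5)·3·(−3) = −270 ≡ 3, so v_1 = 3^{−1} = 9 (mod 13).
  i = 2 (α = 12): (12−6)(12−11)(12−3)(12−9) = 6·1·9·3 = 162 ≡ 6, so v_2 = 6^{−1} = 11 (mod 13).
  i = 3 (α = 11): (11−6)(11−12)(11−3)(11−9) = 5·(−1)·8·2 = −80 ≡ 11, so v_3 = 11^{−1} = 6 (mod 13).
  i = 4 (α = 3): (3−6)(3−12)(3−11)(3−9) = (−3)·(−9)·(−8)·(−6) = 1296 ≡ 9, so v_4 = 9^{−1} = 3 (mod 13).
  i = 5 (α = 9): (9−6)(9−12)(9−11)(9−3) = 3·(−3)·(−2)·6 = 108 ≡ 4, so v_5 = 4^{−1} = 10 (mod 13).
  v = [9, 11, 6, 3, 10].
Step 2: syndromes of r = [1, 12, 1, 4, 5] (all sums mod 13).
  S_0 = Σ v_i r_i = 9·1 + 11·12 + 6·1 + 3·4 + 10·5 = 209 ≡ 1.
  S_1 = Σ v_i α_i r_i = 9·6·1 + 11·12·12 + 6·11·1 + 3·3·4 + 10·9·5 = 2190 ≡ 6.
  α_i^2 mod 13 = [10, 1, 4, 9, 3].
  S_2 = Σ v_i α_i^2 r_i = 9·10·1 + 11·1·12 + 6·4·1 + 3·9·4 + 10·3·5 = 504 ≡ 10.
  S = (1, 6, 10) ≠ 0, so r is not a codeword (an error is present).
Step 3: locate the error. For a single error e at position i, S_ℓ = v_i·e·α_i^ℓ, so α_err = S_1/S_0.
  S_0^{−1} = 1^{−1} = 1 (mod 13), so α_err = 6·1 = 6 ≡ 6 = α_1. Error position i = 1.
  Consistency check: S_2/S_1 = 10·11 = 110 ≡ 6 = α_err ✓ (single-error assumption holds).
Step 4: error magnitude e = S_0/v_1 = S_0·∏_{j≠1}(α_1 − α_j) = 1·3 = 3 ≡ 3 (mod 13).
Step 5: correct position 1: c_1 = r_1 − e = 1 − 3 ≡ 11 (mod 13). Hence c = [11, 12, 1, 4, 5].
  Check: interpolating c through the α_i gives m(x) = 10 + 11·x (degree < 2) with m(α_i) = c_i for every i, so c is indeed a codeword.


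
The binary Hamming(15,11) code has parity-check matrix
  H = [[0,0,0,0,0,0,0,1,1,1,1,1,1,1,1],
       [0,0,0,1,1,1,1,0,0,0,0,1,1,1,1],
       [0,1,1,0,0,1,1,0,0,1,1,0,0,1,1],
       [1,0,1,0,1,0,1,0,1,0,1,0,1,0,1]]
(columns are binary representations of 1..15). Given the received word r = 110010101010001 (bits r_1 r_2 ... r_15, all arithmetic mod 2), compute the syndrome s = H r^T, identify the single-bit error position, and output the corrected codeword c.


s = (1, 1, 0, 0)^T, error position = 12, corrected codeword c = 110010101011001

Compute s = H r^T mod 2 one row at a time:
  s_1 = 0 + 1 + 0 + 1 + 0 + 0 + 0 + 1 = 3 ≡ 1 (mod 2).
  s_2 = 0 + 1 + 0 + 1 + 0 + 0 + 0 + 1 = 3 ≡ 1 (mod 2).
  s_3 = 1 + 0 + 0 + 1 + 0 + 1 + 0 + 1 = 4 ≡ 0 (mod 2).
  s_4 = 1 + 0 + 1 + 1 + 1 + 1 + 0 + 1 = 6 ≡ 0 (mod 2).
s = (1, 1, 0, 0)^T — this equals column 12 of H (binary 1100), so error is at position 12.
Correct: flip bit 12 of r = 110010101010001 to get c = 110010101011001.


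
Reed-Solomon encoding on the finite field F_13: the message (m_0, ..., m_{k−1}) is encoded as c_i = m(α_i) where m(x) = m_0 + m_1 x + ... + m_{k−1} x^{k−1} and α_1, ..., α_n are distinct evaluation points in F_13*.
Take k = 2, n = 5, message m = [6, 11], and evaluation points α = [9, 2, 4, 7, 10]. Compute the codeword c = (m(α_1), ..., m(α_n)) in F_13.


c = [1, 2, 11, 5, 12]

Message polynomial: m(x) = 6 + 11·x (mod 13).
For each evaluation point α_i, compute m(α_i) mod 13:
  α_1 = 9: Horner steps 11 → 1, so m(9) = 1.
  α_2 = 2: Horner steps 11 → 2, so m(2) = 2.
  α_3 = 4: Horner steps 11 → 11, so m(4) = 11.
  α_4 = 7: Horner steps 11 → 5, so m(7) = 5.
  α_5 = 10: Horner steps 11 → 12, so m(10) = 12.
Codeword c = [1, 2, 11, 5, 12] ∈ F_13^5.


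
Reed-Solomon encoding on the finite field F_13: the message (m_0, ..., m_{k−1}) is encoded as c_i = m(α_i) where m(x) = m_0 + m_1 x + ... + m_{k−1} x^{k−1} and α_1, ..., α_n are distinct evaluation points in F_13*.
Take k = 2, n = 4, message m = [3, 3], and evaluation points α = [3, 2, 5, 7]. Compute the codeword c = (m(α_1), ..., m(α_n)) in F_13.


c = [12, 9, 5, 11]

Message polynomial: m(x) = 3 + 3·x (mod 13).
For each evaluation point α_i, compute m(α_i) mod 13:
  α_1 = 3: Horner steps 3 → 12, so m(3) = 12.
  α_2 = 2: Horner steps 3 → 9, so m(2) = 9.
  α_3 = 5: Horner steps 3 → 5, so m(5) = 5.
  α_4 = 7: Horner steps 3 → 11, so m(7) = 11.
Codeword c = [12, 9, 5, 11] ∈ F_13^4.


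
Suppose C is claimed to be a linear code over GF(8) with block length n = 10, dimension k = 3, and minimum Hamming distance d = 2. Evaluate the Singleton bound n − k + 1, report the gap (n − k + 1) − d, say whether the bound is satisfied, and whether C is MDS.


Singleton RHS = n − k + 1 = 8, slack = 6, bound satisfied, not MDS.

Singleton bound: d ≤ n − k + 1.
Here n = 10, k = 3, so n − k + 1 = 8.
Given d = 2, check d ≤ 8: YES.
Slack = (n − k + 1) − d = 6.
The code is NOT MDS (slack = 6 > 0).
Description: the claimed parameters are [10, 3, 2]_8; such a code would be non-MDS.


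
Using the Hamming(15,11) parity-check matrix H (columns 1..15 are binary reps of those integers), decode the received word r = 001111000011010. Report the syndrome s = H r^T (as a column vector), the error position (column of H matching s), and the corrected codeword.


s = (1, 1, 0, 1)^T, error position = 13, corrected codeword c = 001111000011110

Compute s = H r^T mod 2 one row at a time:
  s_1 = 0 + 0 + 0 + 1 + 1 + 0 + 1 + 0 = 3 ≡ 1 (mod 2).
  s_2 = 1 + 1 + 1 + 0 + 1 + 0 + 1 + 0 = 5 ≡ 1 (mod 2).
  s_3 = 0 + 1 + 1 + 0 + 0 + 1 + 1 + 0 = 4 ≡ 0 (mod 2).
  s_4 = 0 + 1 + 1 + 0 + 0 + 1 + 0 + 0 = 3 ≡ 1 (mod 2).
s = (1, 1, 0, 1)^T — this equals column 13 of H (binary 1101), so error is at position 13.
Correct: flip bit 13 of r = 001111000011010 to get c = 001111000011110.


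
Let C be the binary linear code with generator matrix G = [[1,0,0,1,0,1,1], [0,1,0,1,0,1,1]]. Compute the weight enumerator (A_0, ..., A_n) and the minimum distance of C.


Weight distribution: A_0 = 1, A_2 = 1, A_4 = 2. Minimum distance d = 2.

Enumerate all 2^2 = 4 messages m ∈ F_2^2.
For each, compute codeword c = mG in F_2^7, then tally its weight.
  m = 00 → c = 0000000, weight = 0.
  m = 10 → c = 1001011, weight = 4.
  m = 01 → c = 0101011, weight = 4.
  m = 11 → c = 1100000, weight = 2.
Tally weights:
  weight 0: 1 codewords.
  weight 2: 1 codewords.
  weight 4: 2 codewords.
Minimum distance d = smallest w > 0 with A_w > 0 = 2.
Sanity: Σ A_w = 4 = 2^2 = 4 ✓.


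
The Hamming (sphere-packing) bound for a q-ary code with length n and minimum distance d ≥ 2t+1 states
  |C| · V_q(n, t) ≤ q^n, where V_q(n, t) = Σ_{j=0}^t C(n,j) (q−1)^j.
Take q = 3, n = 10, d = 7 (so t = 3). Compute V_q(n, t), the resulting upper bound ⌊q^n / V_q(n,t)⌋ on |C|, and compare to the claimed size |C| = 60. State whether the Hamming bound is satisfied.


V_q(n, t) = 1161, q^n = 59049, Hamming bound = 50, |C| = 60 > bound (violated).

Step 1: Compute V_q(n, t) = Σ_{j=0}^3 C(n, j) (q−1)^j.
  j = 0: C(10,0)·(2)^0 = 1·1 = 1.
  j = 1: C(10,1)·(2)^1 = 10·2 = 20.
  j = 2: C(10,2)·(2)^2 = 45·4 = 180.
  j = 3: C(10,3)·(2)^3 = 120·8 = 960.
  V_q(n, t) = 1 + 20 + 180 + 960 = 1161.
Step 2: q^n = 3^10 = 59049.
Step 3: Hamming bound ⌊q^n / V_q(n,t)⌋ = ⌊59049/1161⌋ = 50.
Step 4: Compare |C| = 60 to 50: violated.
The claimed |C| lies above the Hamming bound, so no 3-ary code of length 10 with d ≥ 7 can have 60 codewords.


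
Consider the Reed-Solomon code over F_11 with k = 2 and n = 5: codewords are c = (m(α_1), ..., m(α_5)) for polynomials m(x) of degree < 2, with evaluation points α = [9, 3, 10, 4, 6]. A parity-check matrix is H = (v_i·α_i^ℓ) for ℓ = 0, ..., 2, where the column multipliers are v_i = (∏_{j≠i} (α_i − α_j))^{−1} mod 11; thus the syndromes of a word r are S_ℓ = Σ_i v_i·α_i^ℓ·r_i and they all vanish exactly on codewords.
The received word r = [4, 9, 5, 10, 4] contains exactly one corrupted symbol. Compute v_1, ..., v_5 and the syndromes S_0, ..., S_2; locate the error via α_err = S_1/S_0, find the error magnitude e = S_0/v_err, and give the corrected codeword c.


S = (6, 3, 7), error at position 5, error magnitude e = 3, c = [4, 9, 5, 10, 1].

Step 1: column multipliers v_i = (∏_{j≠i}(α_i − α_j))^{−1} mod 11.
  i = 1 (α = 9): (9−3)(9−10)(9−4)(9−6) = 6·(−1)·5·3 = −90 ≡ 9, so v_1 = 9^{−1} = 5 (mod 11).
  i = 2 (α = 3): (3−9)(3−10)(3−4)(3−6) = (−6)·(−7)·(−1)·(−3) = 126 ≡ 5, so v_2 = 5^{−1} = 9 (mod 11).
  i = 3 (α = 10): (10−9)(10−3)(10−4)(10−6) = 1·7·6·4 = 168 ≡ 3, so v_3 = 3^{−1} = 4 (mod 11).
  i = 4 (α = 4): (4−9)(4−3)(4−10)(4−6) = (−5)·1·(−6)·(−2) = −60 ≡ 6, so v_4 = 6^{−1} = 2 (mod 11).
  i = 5 (α = 6): (6−9)(6−3)(6−10)(6−4) = (−3)·3·(−4)·2 = 72 ≡ 6, so v_5 = 6^{−1} = 2 (mod 11).
  v = [5, 9, 4, 2, 2].
Step 2: syndromes of r = [4, 9, 5, 10, 4] (all sums mod 11).
  S_0 = Σ v_i r_i = 5·4 + 9·9 + 4·5 + 2·10 + 2·4 = 149 ≡ 6.
  S_1 = Σ v_i α_i r_i = 5·9·4 + 9·3·9 + 4·10·5 + 2·4·10 + 2·6·4 = 751 ≡ 3.
  α_i^2 mod 11 = [4, 9, 1, 5, 3].
  S_2 = Σ v_i α_i^2 r_i = 5·4·4 + 9·9·9 + 4·1·5 + 2·5·10 + 2·3·4 = 953 ≡ 7.
  S = (6, 3, 7) ≠ 0, so r is not a codeword (an error is present).
Step 3: locate the error. For a single error e at position i, S_ℓ = v_i·e·α_i^ℓ, so α_err = S_1/S_0.
  S_0^{−1} = 6^{−1} = 2 (mod 11), so α_err = 3·2 = 6 ≡ 6 = α_5. Error position i = 5.
  Consistency check: S_2/S_1 = 7·4 = 28 ≡ 6 = α_err ✓ (single-error assumption holds).
Step 4: error magnitude e = S_0/v_5 = S_0·∏_{j≠5}(α_5 − α_j) = 6·6 = 36 ≡ 3 (mod 11).
Step 5: correct position 5: c_5 = r_5 − e = 4 − 3 ≡ 1 (mod 11). Hence c = [4, 9, 5, 10, 1].
  Check: interpolating c through the α_i gives m(x) = 6 + 1·x (degree < 2) with m(α_i) = c_i for every i, so c is indeed a codeword.


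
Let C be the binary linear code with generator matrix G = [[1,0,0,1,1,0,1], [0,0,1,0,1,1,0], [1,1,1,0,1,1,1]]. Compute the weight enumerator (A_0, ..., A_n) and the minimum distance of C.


Weight distribution: A_0 = 1, A_3 = 3, A_4 = 2, A_5 = 1, A_6 = 1. Minimum distance d = 3.

Enumerate all 2^3 = 8 messages m ∈ F_2^3.
For each, compute codeword c = mG in F_2^7, then tally its weight.
  m = 000 → c = 0000000, weight = 0.
  m = 100 → c = 1001101, weight = 4.
  m = 010 → c = 0010110, weight = 3.
  m = 110 → c = 1011011, weight = 5.
  m = 001 → c = 1110111, weight = 6.
  m = 101 → c = 0111010, weight = 4.
  m = 011 → c = 1100001, weight = 3.
  m = 111 → c = 0101100, weight = 3.
Tally weights:
  weight 0: 1 codewords.
  weight 3: 3 codewords.
  weight 4: 2 codewords.
  weight 5: 1 codewords.
  weight 6: 1 codewords.
Minimum distance d = smallest w > 0 with A_w > 0 = 3.
Sanity: Σ A_w = 8 = 2^3 = 8 ✓.


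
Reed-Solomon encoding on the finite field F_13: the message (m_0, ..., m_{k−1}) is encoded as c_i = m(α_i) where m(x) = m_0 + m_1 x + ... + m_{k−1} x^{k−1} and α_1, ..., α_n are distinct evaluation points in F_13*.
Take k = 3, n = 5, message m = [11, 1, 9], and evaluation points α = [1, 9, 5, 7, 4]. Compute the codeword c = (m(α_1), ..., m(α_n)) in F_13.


c = [8, 8, 7, 4, 3]

Message polynomial: m(x) = 11 + 1·x + 9·x^2 (mod 13).
For each evaluation point α_i, compute m(α_i) mod 13:
  α_1 = 1: Horner steps 9 → 10 → 8, so m(1) = 8.
  α_2 = 9: Horner steps 9 → 4 → 8, so m(9) = 8.
  α_3 = 5: Horner steps 9 → 7 → 7, so m(5) = 7.
  α_4 = 7: Horner steps 9 → 12 → 4, so m(7) = 4.
  α_5 = 4: Horner steps 9 → 11 → 3, so m(4) = 3.
Codeword c = [8, 8, 7, 4, 3] ∈ F_13^5.


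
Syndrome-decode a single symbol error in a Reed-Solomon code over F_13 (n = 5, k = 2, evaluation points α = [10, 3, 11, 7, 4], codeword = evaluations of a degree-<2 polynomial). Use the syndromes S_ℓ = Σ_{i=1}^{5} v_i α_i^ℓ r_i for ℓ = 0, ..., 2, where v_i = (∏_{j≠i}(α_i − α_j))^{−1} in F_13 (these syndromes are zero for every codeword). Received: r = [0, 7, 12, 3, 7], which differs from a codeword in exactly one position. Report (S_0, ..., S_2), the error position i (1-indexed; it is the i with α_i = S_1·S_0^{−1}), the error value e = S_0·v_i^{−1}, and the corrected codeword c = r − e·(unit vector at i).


S = (10, 1, 4), error at position 5, error magnitude e = 1, c = [0, 7, 12, 3, 6].

Step 1: column multipliers v_i = (∏_{j≠i}(α_i − α_j))^{−1} mod 13.
  i = 1 (α = 10): (10−3)(10−11)(10−7)(10−4) = 7·(−1)·3·6 = −126 ≡ 4, so v_1 = 4^{−1} = 10 (mod 13).
  i = 2 (α = 3): (3−10)(3−11)(3−7)(3−4) = (−7)·(−8)·(−4)·(−1) = 224 ≡ 3, so v_2 = 3^{−1} = 9 (mod 13).
  i = 3 (α = 11): (11−10)(11−3)(11−7)(11−4) = 1·8·4·7 = 224 ≡ 3, so v_3 = 3^{−1} = 9 (mod 13).
  i = 4 (α = 7): (7−10)(7−3)(7−11)(7−4) = (−3)·4·(−4)·3 = 144 ≡ 1, so v_4 = 1^{−1} = 1 (mod 13).
  i = 5 (α = 4): (4−10)(4−3)(4−11)(4−7) = (−6)·1·(−7)·(−3) = −126 ≡ 4, so v_5 = 4^{−1} = 10 (mod 13).
  v = [10, 9, 9, 1, 10].
Step 2: syndromes of r = [0, 7, 12, 3, 7] (all sums mod 13).
  S_0 = Σ v_i r_i = 10·0 + 9·7 + 9·12 + 1·3 + 10·7 = 244 ≡ 10.
  S_1 = Σ v_i α_i r_i = 10·10·0 + 9·3·7 + 9·11·12 + 1·7·3 + 10·4·7 = 1678 ≡ 1.
  α_i^2 mod 13 = [9, 9, 4, 10, 3].
  S_2 = Σ v_i α_i^2 r_i = 10·9·0 + 9·9·7 + 9·4·12 + 1·10·3 + 10·3·7 = 1239 ≡ 4.
  S = (10, 1, 4) ≠ 0, so r is not a codeword (an error is present).
Step 3: locate the error. For a single error e at position i, S_ℓ = v_i·e·α_i^ℓ, so α_err = S_1/S_0.
  S_0^{−1} = 10^{−1} = 4 (mod 13), so α_err = 1·4 = 4 ≡ 4 = α_5. Error position i = 5.
  Consistency check: S_2/S_1 = 4·1 = 4 ≡ 4 = α_err ✓ (single-error assumption holds).
Step 4: error magnitude e = S_0/v_5 = S_0·∏_{j≠5}(α_5 − α_j) = 10·4 = 40 ≡ 1 (mod 13).
Step 5: correct position 5: c_5 = r_5 − e = 7 − 1 ≡ 6 (mod 13). Hence c = [0, 7, 12, 3, 6].
  Check: interpolating c through the α_i gives m(x) = 10 + 12·x (degree < 2) with m(α_i) = c_i for every i, so c is indeed a codeword.


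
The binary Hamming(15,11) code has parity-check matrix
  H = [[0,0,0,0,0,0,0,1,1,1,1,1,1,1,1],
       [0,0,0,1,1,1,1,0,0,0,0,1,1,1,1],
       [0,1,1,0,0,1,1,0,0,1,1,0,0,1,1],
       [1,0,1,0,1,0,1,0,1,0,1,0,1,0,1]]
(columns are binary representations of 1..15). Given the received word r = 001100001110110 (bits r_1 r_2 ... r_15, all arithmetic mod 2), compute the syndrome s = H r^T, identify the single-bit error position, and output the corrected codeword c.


s = (1, 1, 0, 0)^T, error position = 12, corrected codeword c = 001100001111110

Compute s = H r^T mod 2 one row at a time:
  s_1 = 0 + 1 + 1 + 1 + 0 + 1 + 1 + 0 = 5 ≡ 1 (mod 2).
  s_2 = 1 + 0 + 0 + 0 + 0 + 1 + 1 + 0 = 3 ≡ 1 (mod 2).
  s_3 = 0 + 1 + 0 + 0 + 1 + 1 + 1 + 0 = 4 ≡ 0 (mod 2).
  s_4 = 0 + 1 + 0 + 0 + 1 + 1 + 1 + 0 = 4 ≡ 0 (mod 2).
s = (1, 1, 0, 0)^T — this equals column 12 of H (binary 1100), so error is at position 12.
Correct: flip bit 12 of r = 001100001110110 to get c = 001100001111110.


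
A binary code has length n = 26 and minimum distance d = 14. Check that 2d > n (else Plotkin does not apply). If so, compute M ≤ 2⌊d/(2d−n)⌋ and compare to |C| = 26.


Plotkin bound M ≤ 14; given |C| = 26 > bound (violated).

Check applicability: 2d = 28, n = 26.
2d − n = 2 > 0, so Plotkin applies.
Compute d/(2d−n) = 14/2 ≈ 7.0000.
⌊d/(2d−n)⌋ = 7.
Plotkin bound: M ≤ 2·7 = 14.
Given |C| = 26, check: VIOLATED.
This |C| is above the Plotkin bound, so no binary code with n = 26, d = 14 and 26 codewords exists.


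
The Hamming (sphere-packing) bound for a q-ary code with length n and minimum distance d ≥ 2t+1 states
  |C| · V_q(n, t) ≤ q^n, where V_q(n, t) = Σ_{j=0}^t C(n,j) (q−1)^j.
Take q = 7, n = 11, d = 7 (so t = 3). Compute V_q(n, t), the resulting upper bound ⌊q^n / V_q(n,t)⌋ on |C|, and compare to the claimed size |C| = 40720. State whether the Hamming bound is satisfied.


V_q(n, t) = 37687, q^n = 1977326743, Hamming bound = 52467, |C| = 40720 ≤ bound (satisfied).

Step 1: Compute V_q(n, t) = Σ_{j=0}^3 C(n, j) (q−1)^j.
  j = 0: C(11,0)·(6)^0 = 1·1 = 1.
  j = 1: C(11,1)·(6)^1 = 11·6 = 66.
  j = 2: C(11,2)·(6)^2 = 55·36 = 1980.
  j = 3: C(11,3)·(6)^3 = 165·216 = 35640.
  V_q(n, t) = 1 + 66 + 1980 + 35640 = 37687.
Step 2: q^n = 7^11 = 1977326743.
Step 3: Hamming bound ⌊q^n / V_q(n,t)⌋ = ⌊1977326743/37687⌋ = 52467.
Step 4: Compare |C| = 40720 to 52467: satisfied.
The claimed |C| lies below the Hamming bound.


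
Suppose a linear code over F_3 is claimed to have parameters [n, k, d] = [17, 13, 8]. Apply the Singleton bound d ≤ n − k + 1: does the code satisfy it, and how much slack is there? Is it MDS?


Singleton RHS = n − k + 1 = 5, slack = -3, bound violated (no such code; not MDS).

Singleton bound: d ≤ n − k + 1.
Here n = 17, k = 13, so n − k + 1 = 5.
Given d = 8, check d ≤ 5: NO.
Slack = (n − k + 1) − d = -3.
The slack is negative: d = 8 exceeds n − k + 1 = 5 by 3, so the Singleton bound is violated and no linear [17, 13, 8]_3 code can exist. In particular it is not MDS (MDS requires d = n − k + 1 exactly).
Description: the claimed parameters are [17, 13, 8]_3; such a code would be impossible (violates the Singleton bound).


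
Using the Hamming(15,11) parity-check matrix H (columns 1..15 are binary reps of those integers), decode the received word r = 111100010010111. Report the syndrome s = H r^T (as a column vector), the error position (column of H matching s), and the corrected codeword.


s = (1, 0, 1, 1)^T, error position = 11, corrected codeword c = 111100010000111

Compute s = H r^T mod 2 one row at a time:
  s_1 = 1 + 0 + 0 + 1 + 0 + 1 + 1 + 1 = 5 ≡ 1 (mod 2).
  s_2 = 1 + 0 + 0 + 0 + 0 + 1 + 1 + 1 = 4 ≡ 0 (mod 2).
  s_3 = 1 + 1 + 0 + 0 + 0 + 1 + 1 + 1 = 5 ≡ 1 (mod 2).
  s_4 = 1 + 1 + 0 + 0 + 0 + 1 + 1 + 1 = 5 ≡ 1 (mod 2).
s = (1, 0, 1, 1)^T — this equals column 11 of H (binary 1011), so error is at position 11.
Correct: flip bit 11 of r = 111100010010111 to get c = 111100010000111.


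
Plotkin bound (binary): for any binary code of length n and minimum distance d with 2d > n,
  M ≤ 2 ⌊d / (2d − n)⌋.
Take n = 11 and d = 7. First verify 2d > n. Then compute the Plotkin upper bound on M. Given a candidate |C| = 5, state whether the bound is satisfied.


Plotkin bound M ≤ 4; given |C| = 5 > bound (violated).

Check applicability: 2d = 14, n = 11.
2d − n = 3 > 0, so Plotkin applies.
Compute d/(2d−n) = 7/3 ≈ 2.3333.
⌊d/(2d−n)⌋ = 2.
Plotkin bound: M ≤ 2·2 = 4.
Given |C| = 5, check: VIOLATED.
This |C| is above the Plotkin bound, so no binary code with n = 11, d = 7 and 5 codewords exists.


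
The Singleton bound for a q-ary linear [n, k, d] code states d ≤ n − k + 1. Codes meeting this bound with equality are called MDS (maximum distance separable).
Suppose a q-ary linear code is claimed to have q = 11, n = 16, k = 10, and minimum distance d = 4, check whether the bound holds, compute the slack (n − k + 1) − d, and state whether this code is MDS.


Singleton RHS = n − k + 1 = 7, slack = 3, bound satisfied, not MDS.

Singleton bound: d ≤ n − k + 1.
Here n = 16, k = 10, so n − k + 1 = 7.
Given d = 4, check d ≤ 7: YES.
Slack = (n − k + 1) − d = 3.
The code is NOT MDS (slack = 3 > 0).
Description: the claimed parameters are [16, 10, 4]_11; such a code would be non-MDS.


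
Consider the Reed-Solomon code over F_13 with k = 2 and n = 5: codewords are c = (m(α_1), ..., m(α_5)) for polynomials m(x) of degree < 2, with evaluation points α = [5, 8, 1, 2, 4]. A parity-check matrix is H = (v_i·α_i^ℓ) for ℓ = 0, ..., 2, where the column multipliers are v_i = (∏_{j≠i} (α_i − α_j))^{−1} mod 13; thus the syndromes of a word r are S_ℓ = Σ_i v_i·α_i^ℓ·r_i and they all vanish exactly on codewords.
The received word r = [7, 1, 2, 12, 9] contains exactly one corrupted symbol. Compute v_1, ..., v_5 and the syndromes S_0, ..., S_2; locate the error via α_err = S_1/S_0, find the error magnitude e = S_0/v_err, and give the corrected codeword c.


S = (4, 8, 3), error at position 4, error magnitude e = 12, c = [7, 1, 2, 0, 9].

Step 1: column multipliers v_i = (∏_{j≠i}(α_i − α_j))^{−1} mod 13.
  i = 1 (α = 5): (5−8)(5−1)(5−2)(5−4) = (−3)·4·3·1 = −36 ≡ 3, so v_1 = 3^{−1} = 9 (mod 13).
  i = 2 (α = 8): (8−5)(8−1)(8−2)(8−4) = 3·7·6·4 = 504 ≡ 10, so v_2 = 10^{−1} = 4 (mod 13).
  i = 3 (α = 1): (1−5)(1−8)(1−2)(1−4) = (−4)·(−7)·(−1)·(−3) = 84 ≡ 6, so v_3 = 6^{−1} = 11 (mod 13).
  i = 4 (α = 2): (2−5)(2−8)(2−1)(2−4) = (−3)·(−6)·1·(−2) = −36 ≡ 3, so v_4 = 3^{−1} = 9 (mod 13).
  i = 5 (α = 4): (4−5)(4−8)(4−1)(4−2) = (−1)·(−4)·3·2 = 24 ≡ 11, so v_5 = 11^{−1} = 6 (mod 13).
  v = [9, 4, 11, 9, 6].
Step 2: syndromes of r = [7, 1, 2, 12, 9] (all sums mod 13).
  S_0 = Σ v_i r_i = 9·7 + 4·1 + 11·2 + 9·12 + 6·9 = 251 ≡ 4.
  S_1 = Σ v_i α_i r_i = 9·5·7 + 4·8·1 + 11·1·2 + 9·2·12 + 6·4·9 = 801 ≡ 8.
  α_i^2 mod 13 = [12, 12, 1, 4, 3].
  S_2 = Σ v_i α_i^2 r_i = 9·12·7 + 4·12·1 + 11·1·2 + 9·4·12 + 6·3·9 = 1420 ≡ 3.
  S = (4, 8, 3) ≠ 0, so r is not a codeword (an error is present).
Step 3: locate the error. For a single error e at position i, S_ℓ = v_i·e·α_i^ℓ, so α_err = S_1/S_0.
  S_0^{−1} = 4^{−1} = 10 (mod 13), so α_err = 8·10 = 80 ≡ 2 = α_4. Error position i = 4.
  Consistency check: S_2/S_1 = 3·5 = 15 ≡ 2 = α_err ✓ (single-error assumption holds).
Step 4: error magnitude e = S_0/v_4 = S_0·∏_{j≠4}(α_4 − α_j) = 4·3 = 12 ≡ 12 (mod 13).
Step 5: correct position 4: c_4 = r_4 − e = 12 − 12 ≡ 0 (mod 13). Hence c = [7, 1, 2, 0, 9].
  Check: interpolating c through the α_i gives m(x) = 4 + 11·x (degree < 2) with m(α_i) = c_i for every i, so c is indeed a codeword.


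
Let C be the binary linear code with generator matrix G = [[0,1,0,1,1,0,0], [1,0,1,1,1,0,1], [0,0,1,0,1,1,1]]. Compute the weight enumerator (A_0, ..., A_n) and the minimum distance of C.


Weight distribution: A_0 = 1, A_3 = 2, A_4 = 3, A_5 = 2. Minimum distance d = 3.

Enumerate all 2^3 = 8 messages m ∈ F_2^3.
For each, compute codeword c = mG in F_2^7, then tally its weight.
  m = 000 → c = 0000000, weight = 0.
  m = 100 → c = 0101100, weight = 3.
  m = 010 → c = 1011101, weight = 5.
  m = 110 → c = 1110001, weight = 4.
  m = 001 → c = 0010111, weight = 4.
  m = 101 → c = 0111011, weight = 5.
  m = 011 → c = 1001010, weight = 3.
  m = 111 → c = 1100110, weight = 4.
Tally weights:
  weight 0: 1 codewords.
  weight 3: 2 codewords.
  weight 4: 3 codewords.
  weight 5: 2 codewords.
Minimum distance d = smallest w > 0 with A_w > 0 = 3.
Sanity: Σ A_w = 8 = 2^3 = 8 ✓.


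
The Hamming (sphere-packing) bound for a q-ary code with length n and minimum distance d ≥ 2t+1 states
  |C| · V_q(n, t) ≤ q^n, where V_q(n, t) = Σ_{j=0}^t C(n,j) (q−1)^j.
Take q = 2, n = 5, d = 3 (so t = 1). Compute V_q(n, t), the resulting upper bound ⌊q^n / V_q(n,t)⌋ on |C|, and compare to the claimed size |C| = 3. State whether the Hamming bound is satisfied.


V_q(n, t) = 6, q^n = 32, Hamming bound = 5, |C| = 3 ≤ bound (satisfied).

Step 1: Compute V_q(n, t) = Σ_{j=0}^1 C(n, j) (q−1)^j.
  j = 0: C(5,0)·(1)^0 = 1·1 = 1.
  j = 1: C(5,1)·(1)^1 = 5·1 = 5.
  V_q(n, t) = 1 + 5 = 6.
Step 2: q^n = 2^5 = 32.
Step 3: Hamming bound ⌊q^n / V_q(n,t)⌋ = ⌊32/6⌋ = 5.
Step 4: Compare |C| = 3 to 5: satisfied.
The claimed |C| lies below the Hamming bound.


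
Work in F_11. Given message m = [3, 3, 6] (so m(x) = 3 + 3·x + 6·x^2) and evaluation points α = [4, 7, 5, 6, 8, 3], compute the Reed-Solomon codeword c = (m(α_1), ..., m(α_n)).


c = [1, 10, 3, 6, 4, 0]

Message polynomial: m(x) = 3 + 3·x + 6·x^2 (mod 11).
For each evaluation point α_i, compute m(α_i) mod 11:
  α_1 = 4: Horner steps 6 → 5 → 1, so m(4) = 1.
  α_2 = 7: Horner steps 6 → 1 → 10, so m(7) = 10.
  α_3 = 5: Horner steps 6 → 0 → 3, so m(5) = 3.
  α_4 = 6: Horner steps 6 → 6 → 6, so m(6) = 6.
  α_5 = 8: Horner steps 6 → 7 → 4, so m(8) = 4.
  α_6 = 3: Horner steps 6 → 10 → 0, so m(3) = 0.
Codeword c = [1, 10, 3, 6, 4, 0] ∈ F_11^6.


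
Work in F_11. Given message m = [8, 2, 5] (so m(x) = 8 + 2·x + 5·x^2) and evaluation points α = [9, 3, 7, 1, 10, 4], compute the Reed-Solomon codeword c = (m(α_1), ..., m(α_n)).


c = [2, 4, 3, 4, 0, 8]

Message polynomial: m(x) = 8 + 2·x + 5·x^2 (mod 11).
For each evaluation point α_i, compute m(α_i) mod 11:
  α_1 = 9: Horner steps 5 → 3 → 2, so m(9) = 2.
  α_2 = 3: Horner steps 5 → 6 → 4, so m(3) = 4.
  α_3 = 7: Horner steps 5 → 4 → 3, so m(7) = 3.
  α_4 = 1: Horner steps 5 → 7 → 4, so m(1) = 4.
  α_5 = 10: Horner steps 5 → 8 → 0, so m(10) = 0.
  α_6 = 4: Horner steps 5 → 0 → 8, so m(4) = 8.
Codeword c = [2, 4, 3, 4, 0, 8] ∈ F_11^6.


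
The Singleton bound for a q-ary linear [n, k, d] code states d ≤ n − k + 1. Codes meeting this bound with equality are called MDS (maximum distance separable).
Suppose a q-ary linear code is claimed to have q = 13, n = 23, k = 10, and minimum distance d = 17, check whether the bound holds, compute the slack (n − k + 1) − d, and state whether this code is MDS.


Singleton RHS = n − k + 1 = 14, slack = -3, bound violated (no such code; not MDS).

Singleton bound: d ≤ n − k + 1.
Here n = 23, k = 10, so n − k + 1 = 14.
Given d = 17, check d ≤ 14: NO.
Slack = (n − k + 1) − d = -3.
The slack is negative: d = 17 exceeds n − k + 1 = 14 by 3, so the Singleton bound is violated and no linear [23, 10, 17]_13 code can exist. In particular it is not MDS (MDS requires d = n − k + 1 exactly).
Description: the claimed parameters are [23, 10, 17]_13; such a code would be impossible (violates the Singleton bound).


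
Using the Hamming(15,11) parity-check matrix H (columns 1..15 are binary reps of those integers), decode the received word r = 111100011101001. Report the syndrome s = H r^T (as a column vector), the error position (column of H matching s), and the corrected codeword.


s = (1, 1, 0, 0)^T, error position = 12, corrected codeword c = 111100011100001

Compute s = H r^T mod 2 one row at a time:
  s_1 = 1 + 1 + 1 + 0 + 1 + 0 + 0 + 1 = 5 ≡ 1 (mod 2).
  s_2 = 1 + 0 + 0 + 0 + 1 + 0 + 0 + 1 = 3 ≡ 1 (mod 2).
  s_3 = 1 + 1 + 0 + 0 + 1 + 0 + 0 + 1 = 4 ≡ 0 (mod 2).
  s_4 = 1 + 1 + 0 + 0 + 1 + 0 + 0 + 1 = 4 ≡ 0 (mod 2).
s = (1, 1, 0, 0)^T — this equals column 12 of H (binary 1100), so error is at position 12.
Correct: flip bit 12 of r = 111100011101001 to get c = 111100011100001.


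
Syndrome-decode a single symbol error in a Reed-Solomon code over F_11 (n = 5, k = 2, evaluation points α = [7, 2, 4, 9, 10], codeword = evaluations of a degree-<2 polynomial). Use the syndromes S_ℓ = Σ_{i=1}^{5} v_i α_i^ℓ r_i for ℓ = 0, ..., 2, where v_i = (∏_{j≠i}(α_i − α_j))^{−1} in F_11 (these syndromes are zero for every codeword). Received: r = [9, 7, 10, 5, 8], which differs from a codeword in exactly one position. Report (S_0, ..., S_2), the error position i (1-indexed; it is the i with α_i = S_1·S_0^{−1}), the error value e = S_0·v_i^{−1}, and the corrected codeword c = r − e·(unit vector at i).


S = (10, 2, 7), error at position 4, error magnitude e = 4, c = [9, 7, 10, 1, 8].

Step 1: column multipliers v_i = (∏_{j≠i}(α_i − α_j))^{−1} mod 11.
  i = 1 (α = 7): (7−2)(7−4)(7−9)(7−10) = 5·3·(−2)·(−3) = 90 ≡ 2, so v_1 = 2^{−1} = 6 (mod 11).
  i = 2 (α = 2): (2−7)(2−4)(2−9)(2−10) = (−5)·(−2)·(−7)·(−8) = 560 ≡ 10, so v_2 = 10^{−1} = 10 (mod 11).
  i = 3 (α = 4): (4−7)(4−2)(4−9)(4−10) = (−3)·2·(−5)·(−6) = −180 ≡ 7, so v_3 = 7^{−1} = 8 (mod 11).
  i = 4 (α = 9): (9−7)(9−2)(9−4)(9−10) = 2·7·5·(−1) = −70 ≡ 7, so v_4 = 7^{−1} = 8 (mod 11).
  i = 5 (α = 10): (10−7)(10−2)(10−4)(10−9) = 3·8·6·1 = 144 ≡ 1, so v_5 = 1^{−1} = 1 (mod 11).
  v = [6, 10, 8, 8, 1].
Step 2: syndromes of r = [9, 7, 10, 5, 8] (all sums mod 11).
  S_0 = Σ v_i r_i = 6·9 + 10·7 + 8·10 + 8·5 + 1·8 = 252 ≡ 10.
  S_1 = Σ v_i α_i r_i = 6·7·9 + 10·2·7 + 8·4·10 + 8·9·5 + 1·10·8 = 1278 ≡ 2.
  α_i^2 mod 11 = [5, 4, 5, 4, 1].
  S_2 = Σ v_i α_i^2 r_i = 6·5·9 + 10·4·7 + 8·5·10 + 8·4·5 + 1·1·8 = 1118 ≡ 7.
  S = (10, 2, 7) ≠ 0, so r is not a codeword (an error is present).
Step 3: locate the error. For a single error e at position i, S_ℓ = v_i·e·α_i^ℓ, so α_err = S_1/S_0.
  S_0^{−1} = 10^{−1} = 10 (mod 11), so α_err = 2·10 = 20 ≡ 9 = α_4. Error position i = 4.
  Consistency check: S_2/S_1 = 7·6 = 42 ≡ 9 = α_err ✓ (single-error assumption holds).
Step 4: error magnitude e = S_0/v_4 = S_0·∏_{j≠4}(α_4 − α_j) = 10·7 = 70 ≡ 4 (mod 11).
Step 5: correct position 4: c_4 = r_4 − e = 5 − 4 ≡ 1 (mod 11). Hence c = [9, 7, 10, 1, 8].
  Check: interpolating c through the α_i gives m(x) = 4 + 7·x (degree < 2) with m(α_i) = c_i for every i, so c is indeed a codeword.
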